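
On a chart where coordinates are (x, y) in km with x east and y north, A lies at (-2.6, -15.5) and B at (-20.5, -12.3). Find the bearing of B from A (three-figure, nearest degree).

280°

Δeast = -20.5 − -2.6 = -17.90; Δnorth = -12.3 − -15.5 = 3.20.
Bearing = atan2(Δeast, Δnorth) mod 360° = 280.14° ≈ 280°.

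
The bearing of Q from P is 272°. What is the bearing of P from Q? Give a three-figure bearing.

092°

Back-bearing = 272° − 180° = 092°.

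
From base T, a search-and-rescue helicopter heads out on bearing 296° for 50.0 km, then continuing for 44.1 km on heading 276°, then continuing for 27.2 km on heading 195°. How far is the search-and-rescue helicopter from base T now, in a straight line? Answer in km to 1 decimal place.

95.8 km

Leg 1 (296°, 50.0 km): east 50.0 sin 296° = -44.94, north 50.0 cos 296° = 21.92
Leg 2 (276°, 44.1 km): east 44.1 sin 276° = -43.86, north 44.1 cos 276° = 4.61
Leg 3 (195°, 27.2 km): east 27.2 sin 195° = -7.04, north 27.2 cos 195° = -26.27
Net: -95.84 east, 0.26 north. Distance = √((-95.84)² + (0.26)²) = 95.838 km.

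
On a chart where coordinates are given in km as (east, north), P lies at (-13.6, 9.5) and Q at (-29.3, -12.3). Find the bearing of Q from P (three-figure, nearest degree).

Δeast = -29.3 − -13.6 = -15.70; Δnorth = -12.3 − 9.5 = -21.80.
Bearing = atan2(Δeast, Δnorth) mod 360° = 215.76° ≈ 216°.

216°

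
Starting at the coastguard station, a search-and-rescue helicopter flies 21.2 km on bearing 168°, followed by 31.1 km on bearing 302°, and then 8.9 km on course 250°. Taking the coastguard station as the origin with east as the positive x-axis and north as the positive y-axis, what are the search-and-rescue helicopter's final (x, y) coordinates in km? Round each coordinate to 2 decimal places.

(-30.33, -7.30)

Leg 1 (168°, 21.2 km): east 21.2 sin 168° = 4.41, north 21.2 cos 168° = -20.74
Leg 2 (302°, 31.1 km): east 31.1 sin 302° = -26.37, north 31.1 cos 302° = 16.48
Leg 3 (250°, 8.9 km): east 8.9 sin 250° = -8.36, north 8.9 cos 250° = -3.04
Summing: -30.33 km east, -7.30 km north → (-30.33, -7.30).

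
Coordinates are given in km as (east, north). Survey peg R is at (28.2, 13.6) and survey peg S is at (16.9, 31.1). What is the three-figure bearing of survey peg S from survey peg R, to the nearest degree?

Δeast = 16.9 − 28.2 = -11.30; Δnorth = 31.1 − 13.6 = 17.50.
Bearing = atan2(Δeast, Δnorth) mod 360° = 327.15° ≈ 327°.

327°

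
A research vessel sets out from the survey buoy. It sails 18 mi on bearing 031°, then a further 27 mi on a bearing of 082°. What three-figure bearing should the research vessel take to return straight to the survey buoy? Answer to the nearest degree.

Leg 1 (031°, 18 mi): east 18 sin 31° = 9.27, north 18 cos 31° = 15.43
Leg 2 (082°, 27 mi): east 27 sin 82° = 26.74, north 27 cos 82° = 3.76
Net displacement: 36.01 east, 19.19 north. Direction back to start is (-36.01, -19.19): bearing = atan2(-36.01, -19.19) mod 360° = 241.95° ≈ 242°.

242°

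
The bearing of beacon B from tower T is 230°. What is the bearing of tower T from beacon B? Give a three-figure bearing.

050°

Back-bearing = 230° − 180° = 050°.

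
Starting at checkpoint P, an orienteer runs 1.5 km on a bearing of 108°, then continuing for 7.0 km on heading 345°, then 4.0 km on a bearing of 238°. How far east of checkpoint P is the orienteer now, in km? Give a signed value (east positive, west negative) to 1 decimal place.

Leg 1 (108°, 1.5 km): east 1.5 sin 108° = 1.43, north 1.5 cos 108° = -0.46
Leg 2 (345°, 7.0 km): east 7.0 sin 345° = -1.81, north 7.0 cos 345° = 6.76
Leg 3 (238°, 4.0 km): east 4.0 sin 238° = -3.39, north 4.0 cos 238° = -2.12
Net east component: -3.78 km.

-3.8 km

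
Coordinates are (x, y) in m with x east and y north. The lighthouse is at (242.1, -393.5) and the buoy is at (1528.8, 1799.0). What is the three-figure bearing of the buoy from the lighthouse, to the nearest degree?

Δeast = 1528.8 − 242.1 = 1286.70; Δnorth = 1799.0 − -393.5 = 2192.50.
Bearing = atan2(Δeast, Δnorth) mod 360° = 30.41° ≈ 030°.

030°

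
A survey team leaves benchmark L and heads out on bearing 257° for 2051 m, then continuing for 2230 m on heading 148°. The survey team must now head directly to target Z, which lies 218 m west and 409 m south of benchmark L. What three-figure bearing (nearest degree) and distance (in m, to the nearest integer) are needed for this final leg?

017°, 2034 m

Leg 1 (257°, 2051 m): east 2051 sin 257° = -1998.43, north 2051 cos 257° = -461.37
Leg 2 (148°, 2230 m): east 2230 sin 148° = 1181.72, north 2230 cos 148° = -1891.15
Current position: (-816.71, -2352.52). Target: (-218, -409). Remaining: Δeast = 598.71, Δnorth = 1943.52.
Bearing = atan2(598.71, 1943.52) mod 360° = 17.12°; distance = √((598.71)² + (1943.52)²) = 2033.651 m.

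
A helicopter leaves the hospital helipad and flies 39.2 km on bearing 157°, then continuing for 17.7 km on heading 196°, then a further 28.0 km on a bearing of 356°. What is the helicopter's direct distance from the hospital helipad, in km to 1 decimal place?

26.6 km

Leg 1 (157°, 39.2 km): east 39.2 sin 157° = 15.32, north 39.2 cos 157° = -36.08
Leg 2 (196°, 17.7 km): east 17.7 sin 196° = -4.88, north 17.7 cos 196° = -17.01
Leg 3 (356°, 28.0 km): east 28.0 sin 356° = -1.95, north 28.0 cos 356° = 27.93
Net: 8.48 east, -25.17 north. Distance = √((8.48)² + (-25.17)²) = 26.558 km.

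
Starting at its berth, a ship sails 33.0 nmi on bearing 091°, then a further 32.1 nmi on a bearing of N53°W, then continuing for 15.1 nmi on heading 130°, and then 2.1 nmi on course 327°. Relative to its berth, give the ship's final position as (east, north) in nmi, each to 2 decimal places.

(17.78, 10.80)

Leg 1 (091°, 33.0 nmi): east 33.0 sin 91° = 32.99, north 33.0 cos 91° = -0.58
Leg 2 (N53°W, 32.1 nmi): east 32.1 sin 307° = -25.64, north 32.1 cos 307° = 19.32
Leg 3 (130°, 15.1 nmi): east 15.1 sin 130° = 11.57, north 15.1 cos 130° = -9.71
Leg 4 (327°, 2.1 nmi): east 2.1 sin 327° = -1.14, north 2.1 cos 327° = 1.76
Summing: 17.78 nmi east, 10.80 nmi north → (17.78, 10.80).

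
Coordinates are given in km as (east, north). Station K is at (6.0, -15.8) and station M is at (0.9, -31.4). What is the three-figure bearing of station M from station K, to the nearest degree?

Δeast = 0.9 − 6.0 = -5.10; Δnorth = -31.4 − -15.8 = -15.60.
Bearing = atan2(Δeast, Δnorth) mod 360° = 198.10° ≈ 198°.

198°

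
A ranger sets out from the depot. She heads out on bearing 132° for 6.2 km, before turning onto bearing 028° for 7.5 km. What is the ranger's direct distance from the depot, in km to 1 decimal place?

Leg 1 (132°, 6.2 km): east 6.2 sin 132° = 4.61, north 6.2 cos 132° = -4.15
Leg 2 (028°, 7.5 km): east 7.5 sin 28° = 3.52, north 7.5 cos 28° = 6.62
Net: 8.13 east, 2.47 north. Distance = √((8.13)² + (2.47)²) = 8.497 km.

8.5 km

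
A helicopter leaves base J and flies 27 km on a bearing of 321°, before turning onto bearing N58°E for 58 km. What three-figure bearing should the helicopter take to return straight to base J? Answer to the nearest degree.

Leg 1 (321°, 27 km): east 27 sin 321° = -16.99, north 27 cos 321° = 20.98
Leg 2 (N58°E, 58 km): east 58 sin 58° = 49.19, north 58 cos 58° = 30.74
Net displacement: 32.20 east, 51.72 north. Direction back to start is (-32.20, -51.72): bearing = atan2(-32.20, -51.72) mod 360° = 211.90° ≈ 212°.

212°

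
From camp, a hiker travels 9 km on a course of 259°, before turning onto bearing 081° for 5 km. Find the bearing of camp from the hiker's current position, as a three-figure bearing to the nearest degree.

077°

Leg 1 (259°, 9 km): east 9 sin 259° = -8.83, north 9 cos 259° = -1.72
Leg 2 (081°, 5 km): east 5 sin 81° = 4.94, north 5 cos 81° = 0.78
Net displacement: -3.90 east, -0.94 north. Direction back to start is (3.90, 0.94): bearing = atan2(3.90, 0.94) mod 360° = 76.50° ≈ 077°.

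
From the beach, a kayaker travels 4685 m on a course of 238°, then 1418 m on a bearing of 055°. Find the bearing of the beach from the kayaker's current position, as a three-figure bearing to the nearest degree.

059°

Leg 1 (238°, 4685 m): east 4685 sin 238° = -3973.11, north 4685 cos 238° = -2482.67
Leg 2 (055°, 1418 m): east 1418 sin 55° = 1161.56, north 1418 cos 55° = 813.33
Net displacement: -2811.55 east, -1669.34 north. Direction back to start is (2811.55, 1669.34): bearing = atan2(2811.55, 1669.34) mod 360° = 59.30° ≈ 059°.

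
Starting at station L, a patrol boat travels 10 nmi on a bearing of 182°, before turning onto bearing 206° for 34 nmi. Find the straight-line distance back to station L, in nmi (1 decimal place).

Leg 1 (182°, 10 nmi): east 10 sin 182° = -0.35, north 10 cos 182° = -9.99
Leg 2 (206°, 34 nmi): east 34 sin 206° = -14.90, north 34 cos 206° = -30.56
Net: -15.25 east, -40.55 north. Distance = √((-15.25)² + (-40.55)²) = 43.327 nmi.

43.3 nmi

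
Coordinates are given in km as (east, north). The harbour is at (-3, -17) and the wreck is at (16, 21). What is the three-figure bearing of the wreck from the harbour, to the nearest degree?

027°

Δeast = 16 − -3 = 19.00; Δnorth = 21 − -17 = 38.00.
Bearing = atan2(Δeast, Δnorth) mod 360° = 26.57° ≈ 027°.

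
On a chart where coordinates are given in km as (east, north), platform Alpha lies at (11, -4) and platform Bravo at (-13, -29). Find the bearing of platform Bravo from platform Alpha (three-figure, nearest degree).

224°

Δeast = -13 − 11 = -24.00; Δnorth = -29 − -4 = -25.00.
Bearing = atan2(Δeast, Δnorth) mod 360° = 223.83° ≈ 224°.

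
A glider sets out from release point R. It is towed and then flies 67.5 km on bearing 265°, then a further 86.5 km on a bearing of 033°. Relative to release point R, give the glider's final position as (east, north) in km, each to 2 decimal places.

(-20.13, 66.66)

Leg 1 (265°, 67.5 km): east 67.5 sin 265° = -67.24, north 67.5 cos 265° = -5.88
Leg 2 (033°, 86.5 km): east 86.5 sin 33° = 47.11, north 86.5 cos 33° = 72.55
Summing: -20.13 km east, 66.66 km north → (-20.13, 66.66).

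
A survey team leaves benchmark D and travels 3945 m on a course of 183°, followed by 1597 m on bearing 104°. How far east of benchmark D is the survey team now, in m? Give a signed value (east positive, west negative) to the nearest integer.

1343 m

Leg 1 (183°, 3945 m): east 3945 sin 183° = -206.47, north 3945 cos 183° = -3939.59
Leg 2 (104°, 1597 m): east 1597 sin 104° = 1549.56, north 1597 cos 104° = -386.35
Net east component: 1343.10 m.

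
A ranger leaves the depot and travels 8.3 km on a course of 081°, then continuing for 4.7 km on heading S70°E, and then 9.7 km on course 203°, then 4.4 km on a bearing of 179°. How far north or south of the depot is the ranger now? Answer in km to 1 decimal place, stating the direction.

13.6 km south

Leg 1 (081°, 8.3 km): east 8.3 sin 81° = 8.20, north 8.3 cos 81° = 1.30
Leg 2 (S70°E, 4.7 km): east 4.7 sin 110° = 4.42, north 4.7 cos 110° = -1.61
Leg 3 (203°, 9.7 km): east 9.7 sin 203° = -3.79, north 9.7 cos 203° = -8.93
Leg 4 (179°, 4.4 km): east 4.4 sin 179° = 0.08, north 4.4 cos 179° = -4.40
Net north component: -13.64 km.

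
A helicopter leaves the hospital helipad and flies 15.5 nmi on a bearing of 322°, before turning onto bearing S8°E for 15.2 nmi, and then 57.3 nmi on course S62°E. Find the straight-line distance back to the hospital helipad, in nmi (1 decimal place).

52.4 nmi

Leg 1 (322°, 15.5 nmi): east 15.5 sin 322° = -9.54, north 15.5 cos 322° = 12.21
Leg 2 (S8°E, 15.2 nmi): east 15.2 sin 172° = 2.12, north 15.2 cos 172° = -15.05
Leg 3 (S62°E, 57.3 nmi): east 57.3 sin 118° = 50.59, north 57.3 cos 118° = -26.90
Net: 43.17 east, -29.74 north. Distance = √((43.17)² + (-29.74)²) = 52.418 nmi.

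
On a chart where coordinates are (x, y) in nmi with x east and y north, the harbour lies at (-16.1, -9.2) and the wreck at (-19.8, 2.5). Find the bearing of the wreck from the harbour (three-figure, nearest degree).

Δeast = -19.8 − -16.1 = -3.70; Δnorth = 2.5 − -9.2 = 11.70.
Bearing = atan2(Δeast, Δnorth) mod 360° = 342.45° ≈ 342°.

342°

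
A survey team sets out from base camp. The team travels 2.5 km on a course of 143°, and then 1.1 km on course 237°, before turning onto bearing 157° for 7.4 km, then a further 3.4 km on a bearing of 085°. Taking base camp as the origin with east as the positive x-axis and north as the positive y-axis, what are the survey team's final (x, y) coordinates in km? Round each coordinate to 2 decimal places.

(6.86, -9.11)

Leg 1 (143°, 2.5 km): east 2.5 sin 143° = 1.50, north 2.5 cos 143° = -2.00
Leg 2 (237°, 1.1 km): east 1.1 sin 237° = -0.92, north 1.1 cos 237° = -0.60
Leg 3 (157°, 7.4 km): east 7.4 sin 157° = 2.89, north 7.4 cos 157° = -6.81
Leg 4 (085°, 3.4 km): east 3.4 sin 85° = 3.39, north 3.4 cos 85° = 0.30
Summing: 6.86 km east, -9.11 km north → (6.86, -9.11).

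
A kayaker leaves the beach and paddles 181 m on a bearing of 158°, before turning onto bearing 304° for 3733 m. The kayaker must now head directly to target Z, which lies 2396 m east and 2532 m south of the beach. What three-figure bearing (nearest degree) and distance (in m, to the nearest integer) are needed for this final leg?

Leg 1 (158°, 181 m): east 181 sin 158° = 67.80, north 181 cos 158° = -167.82
Leg 2 (304°, 3733 m): east 3733 sin 304° = -3094.80, north 3733 cos 304° = 2087.47
Current position: (-3026.99, 1919.65). Target: (2396, -2532). Remaining: Δeast = 5422.99, Δnorth = -4451.65.
Bearing = atan2(5422.99, -4451.65) mod 360° = 129.38°; distance = √((5422.99)² + (-4451.65)²) = 7016.126 m.

129°, 7016 m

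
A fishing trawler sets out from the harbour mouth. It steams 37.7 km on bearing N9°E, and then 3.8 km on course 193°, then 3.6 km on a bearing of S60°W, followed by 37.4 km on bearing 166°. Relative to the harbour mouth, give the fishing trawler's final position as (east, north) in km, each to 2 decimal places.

Leg 1 (N9°E, 37.7 km): east 37.7 sin 9° = 5.90, north 37.7 cos 9° = 37.24
Leg 2 (193°, 3.8 km): east 3.8 sin 193° = -0.85, north 3.8 cos 193° = -3.70
Leg 3 (S60°W, 3.6 km): east 3.6 sin 240° = -3.12, north 3.6 cos 240° = -1.80
Leg 4 (166°, 37.4 km): east 37.4 sin 166° = 9.05, north 37.4 cos 166° = -36.29
Summing: 10.97 km east, -4.56 km north → (10.97, -4.56).

(10.97, -4.56)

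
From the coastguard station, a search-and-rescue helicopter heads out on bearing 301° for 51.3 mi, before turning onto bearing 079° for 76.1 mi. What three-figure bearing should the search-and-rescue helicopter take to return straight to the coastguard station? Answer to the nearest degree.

217°

Leg 1 (301°, 51.3 mi): east 51.3 sin 301° = -43.97, north 51.3 cos 301° = 26.42
Leg 2 (079°, 76.1 mi): east 76.1 sin 79° = 74.70, north 76.1 cos 79° = 14.52
Net displacement: 30.73 east, 40.94 north. Direction back to start is (-30.73, -40.94): bearing = atan2(-30.73, -40.94) mod 360° = 216.89° ≈ 217°.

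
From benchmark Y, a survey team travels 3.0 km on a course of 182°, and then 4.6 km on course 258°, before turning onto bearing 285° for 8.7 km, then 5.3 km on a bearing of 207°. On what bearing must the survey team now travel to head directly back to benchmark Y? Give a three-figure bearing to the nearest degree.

Leg 1 (182°, 3.0 km): east 3.0 sin 182° = -0.10, north 3.0 cos 182° = -3.00
Leg 2 (258°, 4.6 km): east 4.6 sin 258° = -4.50, north 4.6 cos 258° = -0.96
Leg 3 (285°, 8.7 km): east 8.7 sin 285° = -8.40, north 8.7 cos 285° = 2.25
Leg 4 (207°, 5.3 km): east 5.3 sin 207° = -2.41, north 5.3 cos 207° = -4.72
Net displacement: -15.41 east, -6.43 north. Direction back to start is (15.41, 6.43): bearing = atan2(15.41, 6.43) mod 360° = 67.37° ≈ 067°.

067°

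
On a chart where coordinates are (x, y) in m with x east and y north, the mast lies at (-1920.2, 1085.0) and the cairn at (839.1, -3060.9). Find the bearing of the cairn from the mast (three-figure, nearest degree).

Δeast = 839.1 − -1920.2 = 2759.30; Δnorth = -3060.9 − 1085.0 = -4145.90.
Bearing = atan2(Δeast, Δnorth) mod 360° = 146.35° ≈ 146°.

146°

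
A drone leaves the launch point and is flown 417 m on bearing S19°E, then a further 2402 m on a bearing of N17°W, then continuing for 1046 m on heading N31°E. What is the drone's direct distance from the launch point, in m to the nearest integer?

Leg 1 (S19°E, 417 m): east 417 sin 161° = 135.76, north 417 cos 161° = -394.28
Leg 2 (N17°W, 2402 m): east 2402 sin 343° = -702.28, north 2402 cos 343° = 2297.04
Leg 3 (N31°E, 1046 m): east 1046 sin 31° = 538.73, north 1046 cos 31° = 896.60
Net: -27.79 east, 2799.36 north. Distance = √((-27.79)² + (2799.36)²) = 2799.498 m.

2799 m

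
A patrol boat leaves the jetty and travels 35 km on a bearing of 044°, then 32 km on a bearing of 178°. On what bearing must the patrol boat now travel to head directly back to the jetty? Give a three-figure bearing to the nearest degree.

Leg 1 (044°, 35 km): east 35 sin 44° = 24.31, north 35 cos 44° = 25.18
Leg 2 (178°, 32 km): east 32 sin 178° = 1.12, north 32 cos 178° = -31.98
Net displacement: 25.43 east, -6.80 north. Direction back to start is (-25.43, 6.80): bearing = atan2(-25.43, 6.80) mod 360° = 284.98° ≈ 285°.

285°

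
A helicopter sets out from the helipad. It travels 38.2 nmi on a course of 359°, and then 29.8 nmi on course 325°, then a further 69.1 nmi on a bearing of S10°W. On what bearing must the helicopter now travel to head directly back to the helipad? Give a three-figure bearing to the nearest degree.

Leg 1 (359°, 38.2 nmi): east 38.2 sin 359° = -0.67, north 38.2 cos 359° = 38.19
Leg 2 (325°, 29.8 nmi): east 29.8 sin 325° = -17.09, north 29.8 cos 325° = 24.41
Leg 3 (S10°W, 69.1 nmi): east 69.1 sin 190° = -12.00, north 69.1 cos 190° = -68.05
Net displacement: -29.76 east, -5.45 north. Direction back to start is (29.76, 5.45): bearing = atan2(29.76, 5.45) mod 360° = 79.63° ≈ 080°.

080°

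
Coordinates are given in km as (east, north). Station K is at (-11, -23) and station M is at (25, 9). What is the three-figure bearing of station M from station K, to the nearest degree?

Δeast = 25 − -11 = 36.00; Δnorth = 9 − -23 = 32.00.
Bearing = atan2(Δeast, Δnorth) mod 360° = 48.37° ≈ 048°.

048°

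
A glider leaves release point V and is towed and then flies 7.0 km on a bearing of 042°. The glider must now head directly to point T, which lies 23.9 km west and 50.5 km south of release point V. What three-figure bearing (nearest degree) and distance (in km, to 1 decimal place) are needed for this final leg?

207°, 62.6 km

Leg 1 (042°, 7.0 km): east 7.0 sin 42° = 4.68, north 7.0 cos 42° = 5.20
Current position: (4.68, 5.20). Target: (-23.9, -50.5). Remaining: Δeast = -28.58, Δnorth = -55.70.
Bearing = atan2(-28.58, -55.70) mod 360° = 207.16°; distance = √((-28.58)² + (-55.70)²) = 62.608 km.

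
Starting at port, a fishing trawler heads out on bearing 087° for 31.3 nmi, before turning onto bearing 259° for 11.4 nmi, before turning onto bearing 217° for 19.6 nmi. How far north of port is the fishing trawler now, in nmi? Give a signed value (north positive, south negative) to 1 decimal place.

Leg 1 (087°, 31.3 nmi): east 31.3 sin 87° = 31.26, north 31.3 cos 87° = 1.64
Leg 2 (259°, 11.4 nmi): east 11.4 sin 259° = -11.19, north 11.4 cos 259° = -2.18
Leg 3 (217°, 19.6 nmi): east 19.6 sin 217° = -11.80, north 19.6 cos 217° = -15.65
Net north component: -16.19 nmi.

-16.2 nmi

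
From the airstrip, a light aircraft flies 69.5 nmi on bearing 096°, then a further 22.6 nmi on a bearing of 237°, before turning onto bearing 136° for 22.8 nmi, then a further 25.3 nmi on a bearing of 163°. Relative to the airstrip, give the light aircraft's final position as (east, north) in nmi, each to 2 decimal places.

Leg 1 (096°, 69.5 nmi): east 69.5 sin 96° = 69.12, north 69.5 cos 96° = -7.26
Leg 2 (237°, 22.6 nmi): east 22.6 sin 237° = -18.95, north 22.6 cos 237° = -12.31
Leg 3 (136°, 22.8 nmi): east 22.8 sin 136° = 15.84, north 22.8 cos 136° = -16.40
Leg 4 (163°, 25.3 nmi): east 25.3 sin 163° = 7.40, north 25.3 cos 163° = -24.19
Summing: 73.40 nmi east, -60.17 nmi north → (73.40, -60.17).

(73.40, -60.17)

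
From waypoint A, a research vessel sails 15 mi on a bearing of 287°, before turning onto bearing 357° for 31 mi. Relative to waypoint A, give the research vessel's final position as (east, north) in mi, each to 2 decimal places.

Leg 1 (287°, 15 mi): east 15 sin 287° = -14.34, north 15 cos 287° = 4.39
Leg 2 (357°, 31 mi): east 31 sin 357° = -1.62, north 31 cos 357° = 30.96
Summing: -15.97 mi east, 35.34 mi north → (-15.97, 35.34).

(-15.97, 35.34)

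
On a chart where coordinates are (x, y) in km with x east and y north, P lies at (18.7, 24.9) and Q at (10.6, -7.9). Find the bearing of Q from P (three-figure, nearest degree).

Δeast = 10.6 − 18.7 = -8.10; Δnorth = -7.9 − 24.9 = -32.80.
Bearing = atan2(Δeast, Δnorth) mod 360° = 193.87° ≈ 194°.

194°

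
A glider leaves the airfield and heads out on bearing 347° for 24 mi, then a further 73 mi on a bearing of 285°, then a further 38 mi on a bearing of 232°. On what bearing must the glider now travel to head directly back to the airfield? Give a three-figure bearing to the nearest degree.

100°

Leg 1 (347°, 24 mi): east 24 sin 347° = -5.40, north 24 cos 347° = 23.38
Leg 2 (285°, 73 mi): east 73 sin 285° = -70.51, north 73 cos 285° = 18.89
Leg 3 (232°, 38 mi): east 38 sin 232° = -29.94, north 38 cos 232° = -23.40
Net displacement: -105.86 east, 18.88 north. Direction back to start is (105.86, -18.88): bearing = atan2(105.86, -18.88) mod 360° = 100.11° ≈ 100°.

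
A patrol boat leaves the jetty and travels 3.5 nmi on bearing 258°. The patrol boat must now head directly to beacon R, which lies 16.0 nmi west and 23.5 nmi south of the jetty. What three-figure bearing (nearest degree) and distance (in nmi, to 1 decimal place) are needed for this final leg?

Leg 1 (258°, 3.5 nmi): east 3.5 sin 258° = -3.42, north 3.5 cos 258° = -0.73
Current position: (-3.42, -0.73). Target: (-16.0, -23.5). Remaining: Δeast = -12.58, Δnorth = -22.77.
Bearing = atan2(-12.58, -22.77) mod 360° = 208.91°; distance = √((-12.58)² + (-22.77)²) = 26.014 nmi.

209°, 26.0 nmi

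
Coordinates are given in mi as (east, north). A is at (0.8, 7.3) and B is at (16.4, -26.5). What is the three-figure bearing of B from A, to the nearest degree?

Δeast = 16.4 − 0.8 = 15.60; Δnorth = -26.5 − 7.3 = -33.80.
Bearing = atan2(Δeast, Δnorth) mod 360° = 155.22° ≈ 155°.

155°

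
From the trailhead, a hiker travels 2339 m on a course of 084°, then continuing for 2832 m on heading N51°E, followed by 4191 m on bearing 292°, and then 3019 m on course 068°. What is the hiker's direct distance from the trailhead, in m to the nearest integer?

Leg 1 (084°, 2339 m): east 2339 sin 84° = 2326.19, north 2339 cos 84° = 244.49
Leg 2 (N51°E, 2832 m): east 2832 sin 51° = 2200.88, north 2832 cos 51° = 1782.24
Leg 3 (292°, 4191 m): east 4191 sin 292° = -3885.83, north 4191 cos 292° = 1569.98
Leg 4 (068°, 3019 m): east 3019 sin 68° = 2799.17, north 3019 cos 68° = 1130.94
Net: 3440.40 east, 4727.64 north. Distance = √((3440.40)² + (4727.64)²) = 5846.963 m.

5847 m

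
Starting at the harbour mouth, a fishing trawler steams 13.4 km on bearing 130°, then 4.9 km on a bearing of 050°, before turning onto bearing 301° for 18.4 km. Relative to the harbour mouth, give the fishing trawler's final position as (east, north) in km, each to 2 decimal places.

Leg 1 (130°, 13.4 km): east 13.4 sin 130° = 10.26, north 13.4 cos 130° = -8.61
Leg 2 (050°, 4.9 km): east 4.9 sin 50° = 3.75, north 4.9 cos 50° = 3.15
Leg 3 (301°, 18.4 km): east 18.4 sin 301° = -15.77, north 18.4 cos 301° = 9.48
Summing: -1.75 km east, 4.01 km north → (-1.75, 4.01).

(-1.75, 4.01)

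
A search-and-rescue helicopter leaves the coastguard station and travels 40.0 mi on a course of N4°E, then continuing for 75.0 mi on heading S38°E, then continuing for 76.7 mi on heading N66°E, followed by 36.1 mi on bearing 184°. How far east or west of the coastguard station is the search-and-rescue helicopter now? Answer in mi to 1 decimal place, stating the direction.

116.5 mi east

Leg 1 (N4°E, 40.0 mi): east 40.0 sin 4° = 2.79, north 40.0 cos 4° = 39.90
Leg 2 (S38°E, 75.0 mi): east 75.0 sin 142° = 46.17, north 75.0 cos 142° = -59.10
Leg 3 (N66°E, 76.7 mi): east 76.7 sin 66° = 70.07, north 76.7 cos 66° = 31.20
Leg 4 (184°, 36.1 mi): east 36.1 sin 184° = -2.52, north 36.1 cos 184° = -36.01
Net east component: 116.52 mi.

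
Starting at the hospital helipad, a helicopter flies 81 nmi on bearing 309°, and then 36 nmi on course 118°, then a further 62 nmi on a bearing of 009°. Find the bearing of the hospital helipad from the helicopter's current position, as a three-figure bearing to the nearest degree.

167°

Leg 1 (309°, 81 nmi): east 81 sin 309° = -62.95, north 81 cos 309° = 50.97
Leg 2 (118°, 36 nmi): east 36 sin 118° = 31.79, north 36 cos 118° = -16.90
Leg 3 (009°, 62 nmi): east 62 sin 9° = 9.70, north 62 cos 9° = 61.24
Net displacement: -21.46 east, 95.31 north. Direction back to start is (21.46, -95.31): bearing = atan2(21.46, -95.31) mod 360° = 167.31° ≈ 167°.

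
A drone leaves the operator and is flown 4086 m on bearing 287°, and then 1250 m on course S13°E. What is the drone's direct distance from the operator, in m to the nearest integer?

Leg 1 (287°, 4086 m): east 4086 sin 287° = -3907.46, north 4086 cos 287° = 1194.63
Leg 2 (S13°E, 1250 m): east 1250 sin 167° = 281.19, north 1250 cos 167° = -1217.96
Net: -3626.27 east, -23.33 north. Distance = √((-3626.27)² + (-23.33)²) = 3626.347 m.

3626 m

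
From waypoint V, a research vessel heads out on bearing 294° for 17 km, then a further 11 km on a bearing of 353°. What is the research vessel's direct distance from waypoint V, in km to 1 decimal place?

Leg 1 (294°, 17 km): east 17 sin 294° = -15.53, north 17 cos 294° = 6.91
Leg 2 (353°, 11 km): east 11 sin 353° = -1.34, north 11 cos 353° = 10.92
Net: -16.87 east, 17.83 north. Distance = √((-16.87)² + (17.83)²) = 24.548 km.

24.5 km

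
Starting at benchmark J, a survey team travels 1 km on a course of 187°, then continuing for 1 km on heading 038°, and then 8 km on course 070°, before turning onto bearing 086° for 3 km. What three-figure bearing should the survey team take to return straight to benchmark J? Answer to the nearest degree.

Leg 1 (187°, 1 km): east 1 sin 187° = -0.12, north 1 cos 187° = -0.99
Leg 2 (038°, 1 km): east 1 sin 38° = 0.62, north 1 cos 38° = 0.79
Leg 3 (070°, 8 km): east 8 sin 70° = 7.52, north 8 cos 70° = 2.74
Leg 4 (086°, 3 km): east 3 sin 86° = 2.99, north 3 cos 86° = 0.21
Net displacement: 11.00 east, 2.74 north. Direction back to start is (-11.00, -2.74): bearing = atan2(-11.00, -2.74) mod 360° = 256.01° ≈ 256°.

256°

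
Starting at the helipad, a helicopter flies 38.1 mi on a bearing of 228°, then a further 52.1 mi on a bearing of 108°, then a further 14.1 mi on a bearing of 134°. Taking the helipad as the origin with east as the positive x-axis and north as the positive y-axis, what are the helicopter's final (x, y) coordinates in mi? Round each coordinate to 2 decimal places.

Leg 1 (228°, 38.1 mi): east 38.1 sin 228° = -28.31, north 38.1 cos 228° = -25.49
Leg 2 (108°, 52.1 mi): east 52.1 sin 108° = 49.55, north 52.1 cos 108° = -16.10
Leg 3 (134°, 14.1 mi): east 14.1 sin 134° = 10.14, north 14.1 cos 134° = -9.79
Summing: 31.38 mi east, -51.39 mi north → (31.38, -51.39).

(31.38, -51.39)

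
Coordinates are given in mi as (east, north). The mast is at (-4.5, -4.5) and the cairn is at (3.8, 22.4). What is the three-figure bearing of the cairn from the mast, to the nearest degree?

Δeast = 3.8 − -4.5 = 8.30; Δnorth = 22.4 − -4.5 = 26.90.
Bearing = atan2(Δeast, Δnorth) mod 360° = 17.15° ≈ 017°.

017°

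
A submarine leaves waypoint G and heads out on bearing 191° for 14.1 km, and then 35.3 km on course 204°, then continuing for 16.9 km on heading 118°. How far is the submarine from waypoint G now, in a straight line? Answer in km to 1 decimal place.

54.1 km

Leg 1 (191°, 14.1 km): east 14.1 sin 191° = -2.69, north 14.1 cos 191° = -13.84
Leg 2 (204°, 35.3 km): east 35.3 sin 204° = -14.36, north 35.3 cos 204° = -32.25
Leg 3 (118°, 16.9 km): east 16.9 sin 118° = 14.92, north 16.9 cos 118° = -7.93
Net: -2.13 east, -54.02 north. Distance = √((-2.13)² + (-54.02)²) = 54.065 km.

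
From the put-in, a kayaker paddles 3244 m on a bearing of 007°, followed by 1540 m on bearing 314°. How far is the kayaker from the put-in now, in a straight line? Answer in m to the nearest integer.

Leg 1 (007°, 3244 m): east 3244 sin 7° = 395.34, north 3244 cos 7° = 3219.82
Leg 2 (314°, 1540 m): east 1540 sin 314° = -1107.78, north 1540 cos 314° = 1069.77
Net: -712.44 east, 4289.59 north. Distance = √((-712.44)² + (4289.59)²) = 4348.354 m.

4348 m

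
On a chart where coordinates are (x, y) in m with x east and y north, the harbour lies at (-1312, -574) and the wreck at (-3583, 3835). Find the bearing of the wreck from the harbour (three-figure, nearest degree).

Δeast = -3583 − -1312 = -2271.00; Δnorth = 3835 − -574 = 4409.00.
Bearing = atan2(Δeast, Δnorth) mod 360° = 332.75° ≈ 333°.

333°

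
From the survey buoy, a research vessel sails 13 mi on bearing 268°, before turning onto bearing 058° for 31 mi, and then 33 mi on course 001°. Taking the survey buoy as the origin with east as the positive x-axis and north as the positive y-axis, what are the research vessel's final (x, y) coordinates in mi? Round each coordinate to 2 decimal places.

(13.87, 48.97)

Leg 1 (268°, 13 mi): east 13 sin 268° = -12.99, north 13 cos 268° = -0.45
Leg 2 (058°, 31 mi): east 31 sin 58° = 26.29, north 31 cos 58° = 16.43
Leg 3 (001°, 33 mi): east 33 sin 1° = 0.58, north 33 cos 1° = 32.99
Summing: 13.87 mi east, 48.97 mi north → (13.87, 48.97).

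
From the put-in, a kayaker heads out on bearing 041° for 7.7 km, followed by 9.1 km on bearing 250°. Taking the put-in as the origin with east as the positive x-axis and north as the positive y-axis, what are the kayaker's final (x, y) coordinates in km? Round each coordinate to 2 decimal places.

(-3.50, 2.70)

Leg 1 (041°, 7.7 km): east 7.7 sin 41° = 5.05, north 7.7 cos 41° = 5.81
Leg 2 (250°, 9.1 km): east 9.1 sin 250° = -8.55, north 9.1 cos 250° = -3.11
Summing: -3.50 km east, 2.70 km north → (-3.50, 2.70).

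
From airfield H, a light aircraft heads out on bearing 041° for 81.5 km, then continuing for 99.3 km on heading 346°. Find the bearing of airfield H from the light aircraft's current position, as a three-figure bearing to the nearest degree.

191°

Leg 1 (041°, 81.5 km): east 81.5 sin 41° = 53.47, north 81.5 cos 41° = 61.51
Leg 2 (346°, 99.3 km): east 99.3 sin 346° = -24.02, north 99.3 cos 346° = 96.35
Net displacement: 29.45 east, 157.86 north. Direction back to start is (-29.45, -157.86): bearing = atan2(-29.45, -157.86) mod 360° = 190.57° ≈ 191°.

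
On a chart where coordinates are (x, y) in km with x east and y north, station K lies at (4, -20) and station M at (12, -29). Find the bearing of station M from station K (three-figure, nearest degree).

138°

Δeast = 12 − 4 = 8.00; Δnorth = -29 − -20 = -9.00.
Bearing = atan2(Δeast, Δnorth) mod 360° = 138.37° ≈ 138°.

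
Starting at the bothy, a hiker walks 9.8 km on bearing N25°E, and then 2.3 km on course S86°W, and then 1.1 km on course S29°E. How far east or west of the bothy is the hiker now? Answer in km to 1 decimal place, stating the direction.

2.4 km east

Leg 1 (N25°E, 9.8 km): east 9.8 sin 25° = 4.14, north 9.8 cos 25° = 8.88
Leg 2 (S86°W, 2.3 km): east 2.3 sin 266° = -2.29, north 2.3 cos 266° = -0.16
Leg 3 (S29°E, 1.1 km): east 1.1 sin 151° = 0.53, north 1.1 cos 151° = -0.96
Net east component: 2.38 km.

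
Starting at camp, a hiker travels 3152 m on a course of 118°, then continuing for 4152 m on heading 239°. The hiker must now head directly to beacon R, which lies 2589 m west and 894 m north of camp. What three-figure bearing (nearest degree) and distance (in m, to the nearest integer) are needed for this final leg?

338°, 4863 m

Leg 1 (118°, 3152 m): east 3152 sin 118° = 2783.05, north 3152 cos 118° = -1479.77
Leg 2 (239°, 4152 m): east 4152 sin 239° = -3558.96, north 4152 cos 239° = -2138.44
Current position: (-775.91, -3618.21). Target: (-2589, 894). Remaining: Δeast = -1813.09, Δnorth = 4512.21.
Bearing = atan2(-1813.09, 4512.21) mod 360° = 338.11°; distance = √((-1813.09)² + (4512.21)²) = 4862.856 m.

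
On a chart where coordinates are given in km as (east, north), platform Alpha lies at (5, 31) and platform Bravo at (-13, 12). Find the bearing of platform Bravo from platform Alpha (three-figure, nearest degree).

Δeast = -13 − 5 = -18.00; Δnorth = 12 − 31 = -19.00.
Bearing = atan2(Δeast, Δnorth) mod 360° = 223.45° ≈ 223°.

223°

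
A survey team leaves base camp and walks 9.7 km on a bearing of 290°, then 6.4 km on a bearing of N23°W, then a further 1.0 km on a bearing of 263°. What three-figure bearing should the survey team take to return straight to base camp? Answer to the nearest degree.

Leg 1 (290°, 9.7 km): east 9.7 sin 290° = -9.12, north 9.7 cos 290° = 3.32
Leg 2 (N23°W, 6.4 km): east 6.4 sin 337° = -2.50, north 6.4 cos 337° = 5.89
Leg 3 (263°, 1.0 km): east 1.0 sin 263° = -0.99, north 1.0 cos 263° = -0.12
Net displacement: -12.61 east, 9.09 north. Direction back to start is (12.61, -9.09): bearing = atan2(12.61, -9.09) mod 360° = 125.78° ≈ 126°.

126°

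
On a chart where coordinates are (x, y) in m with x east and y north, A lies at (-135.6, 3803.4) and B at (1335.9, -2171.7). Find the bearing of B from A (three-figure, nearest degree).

166°

Δeast = 1335.9 − -135.6 = 1471.50; Δnorth = -2171.7 − 3803.4 = -5975.10.
Bearing = atan2(Δeast, Δnorth) mod 360° = 166.16° ≈ 166°.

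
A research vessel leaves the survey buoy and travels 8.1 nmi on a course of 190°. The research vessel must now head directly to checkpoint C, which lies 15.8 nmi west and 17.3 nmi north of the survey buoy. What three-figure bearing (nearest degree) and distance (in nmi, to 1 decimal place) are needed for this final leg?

Leg 1 (190°, 8.1 nmi): east 8.1 sin 190° = -1.41, north 8.1 cos 190° = -7.98
Current position: (-1.41, -7.98). Target: (-15.8, 17.3). Remaining: Δeast = -14.39, Δnorth = 25.28.
Bearing = atan2(-14.39, 25.28) mod 360° = 330.34°; distance = √((-14.39)² + (25.28)²) = 29.088 nmi.

330°, 29.1 nmi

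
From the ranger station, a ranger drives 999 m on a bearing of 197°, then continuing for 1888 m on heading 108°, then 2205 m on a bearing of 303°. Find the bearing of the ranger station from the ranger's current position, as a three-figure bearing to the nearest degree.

Leg 1 (197°, 999 m): east 999 sin 197° = -292.08, north 999 cos 197° = -955.35
Leg 2 (108°, 1888 m): east 1888 sin 108° = 1795.59, north 1888 cos 108° = -583.42
Leg 3 (303°, 2205 m): east 2205 sin 303° = -1849.27, north 2205 cos 303° = 1200.93
Net displacement: -345.75 east, -337.84 north. Direction back to start is (345.75, 337.84): bearing = atan2(345.75, 337.84) mod 360° = 45.66° ≈ 046°.

046°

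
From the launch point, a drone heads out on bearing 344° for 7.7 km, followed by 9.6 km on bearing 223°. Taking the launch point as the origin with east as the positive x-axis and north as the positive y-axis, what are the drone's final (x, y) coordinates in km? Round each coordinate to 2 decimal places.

Leg 1 (344°, 7.7 km): east 7.7 sin 344° = -2.12, north 7.7 cos 344° = 7.40
Leg 2 (223°, 9.6 km): east 9.6 sin 223° = -6.55, north 9.6 cos 223° = -7.02
Summing: -8.67 km east, 0.38 km north → (-8.67, 0.38).

(-8.67, 0.38)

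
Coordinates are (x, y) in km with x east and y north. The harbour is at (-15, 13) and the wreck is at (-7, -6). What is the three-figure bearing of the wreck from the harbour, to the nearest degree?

157°

Δeast = -7 − -15 = 8.00; Δnorth = -6 − 13 = -19.00.
Bearing = atan2(Δeast, Δnorth) mod 360° = 157.17° ≈ 157°.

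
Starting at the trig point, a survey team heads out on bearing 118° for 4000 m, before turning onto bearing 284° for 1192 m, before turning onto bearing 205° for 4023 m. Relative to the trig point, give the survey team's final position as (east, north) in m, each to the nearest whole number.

(675, -5236)

Leg 1 (118°, 4000 m): east 4000 sin 118° = 3531.79, north 4000 cos 118° = -1877.89
Leg 2 (284°, 1192 m): east 1192 sin 284° = -1156.59, north 1192 cos 284° = 288.37
Leg 3 (205°, 4023 m): east 4023 sin 205° = -1700.19, north 4023 cos 205° = -3646.08
Summing: 675.00 m east, -5235.59 m north → (675, -5236).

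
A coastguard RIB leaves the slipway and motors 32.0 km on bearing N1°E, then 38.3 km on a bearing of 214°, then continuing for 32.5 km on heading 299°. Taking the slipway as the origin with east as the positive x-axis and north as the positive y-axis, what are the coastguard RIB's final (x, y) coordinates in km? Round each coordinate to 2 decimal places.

Leg 1 (N1°E, 32.0 km): east 32.0 sin 1° = 0.56, north 32.0 cos 1° = 32.00
Leg 2 (214°, 38.3 km): east 38.3 sin 214° = -21.42, north 38.3 cos 214° = -31.75
Leg 3 (299°, 32.5 km): east 32.5 sin 299° = -28.43, north 32.5 cos 299° = 15.76
Summing: -49.28 km east, 16.00 km north → (-49.28, 16.00).

(-49.28, 16.00)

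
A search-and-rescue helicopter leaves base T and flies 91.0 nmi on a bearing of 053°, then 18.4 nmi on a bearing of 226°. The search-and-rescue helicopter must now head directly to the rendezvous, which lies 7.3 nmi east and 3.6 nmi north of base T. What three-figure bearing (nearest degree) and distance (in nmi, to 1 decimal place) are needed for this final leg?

234°, 64.7 nmi

Leg 1 (053°, 91.0 nmi): east 91.0 sin 53° = 72.68, north 91.0 cos 53° = 54.77
Leg 2 (226°, 18.4 nmi): east 18.4 sin 226° = -13.24, north 18.4 cos 226° = -12.78
Current position: (59.44, 41.98). Target: (7.3, 3.6). Remaining: Δeast = -52.14, Δnorth = -38.38.
Bearing = atan2(-52.14, -38.38) mod 360° = 233.64°; distance = √((-52.14)² + (-38.38)²) = 64.745 nmi.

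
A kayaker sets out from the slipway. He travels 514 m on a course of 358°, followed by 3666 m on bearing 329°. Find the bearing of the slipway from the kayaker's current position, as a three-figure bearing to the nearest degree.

Leg 1 (358°, 514 m): east 514 sin 358° = -17.94, north 514 cos 358° = 513.69
Leg 2 (329°, 3666 m): east 3666 sin 329° = -1888.13, north 3666 cos 329° = 3142.38
Net displacement: -1906.07 east, 3656.06 north. Direction back to start is (1906.07, -3656.06): bearing = atan2(1906.07, -3656.06) mod 360° = 152.46° ≈ 152°.

152°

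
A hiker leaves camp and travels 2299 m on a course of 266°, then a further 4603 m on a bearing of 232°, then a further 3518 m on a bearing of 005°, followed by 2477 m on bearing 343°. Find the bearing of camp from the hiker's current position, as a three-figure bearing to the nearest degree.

114°

Leg 1 (266°, 2299 m): east 2299 sin 266° = -2293.40, north 2299 cos 266° = -160.37
Leg 2 (232°, 4603 m): east 4603 sin 232° = -3627.21, north 4603 cos 232° = -2833.89
Leg 3 (005°, 3518 m): east 3518 sin 5° = 306.61, north 3518 cos 5° = 3504.61
Leg 4 (343°, 2477 m): east 2477 sin 343° = -724.20, north 2477 cos 343° = 2368.77
Net displacement: -6338.20 east, 2879.12 north. Direction back to start is (6338.20, -2879.12): bearing = atan2(6338.20, -2879.12) mod 360° = 114.43° ≈ 114°.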